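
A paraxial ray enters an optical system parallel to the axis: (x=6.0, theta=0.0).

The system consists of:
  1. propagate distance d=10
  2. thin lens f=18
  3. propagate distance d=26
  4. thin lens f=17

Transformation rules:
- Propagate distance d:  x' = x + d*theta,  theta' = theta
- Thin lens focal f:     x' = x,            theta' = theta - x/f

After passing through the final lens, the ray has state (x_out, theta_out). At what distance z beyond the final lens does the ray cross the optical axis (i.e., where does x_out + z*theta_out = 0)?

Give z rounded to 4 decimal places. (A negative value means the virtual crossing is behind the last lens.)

Answer: -15.1111

Derivation:
Initial: x=6.0000 theta=0.0000
After 1 (propagate distance d=10): x=6.0000 theta=0.0000
After 2 (thin lens f=18): x=6.0000 theta=-1/3 (≈-0.3333)
After 3 (propagate distance d=26): x=-8/3 (≈-2.6667) theta=-1/3 (≈-0.3333)
After 4 (thin lens f=17): x=-8/3 (≈-2.6667) theta=-3/17 (≈-0.1765)
z_focus = -x_out/theta_out = -(-8/3)/(-3/17) = -136/9 ≈ -15.1111
Rounded to 4 decimal places: z = -15.1111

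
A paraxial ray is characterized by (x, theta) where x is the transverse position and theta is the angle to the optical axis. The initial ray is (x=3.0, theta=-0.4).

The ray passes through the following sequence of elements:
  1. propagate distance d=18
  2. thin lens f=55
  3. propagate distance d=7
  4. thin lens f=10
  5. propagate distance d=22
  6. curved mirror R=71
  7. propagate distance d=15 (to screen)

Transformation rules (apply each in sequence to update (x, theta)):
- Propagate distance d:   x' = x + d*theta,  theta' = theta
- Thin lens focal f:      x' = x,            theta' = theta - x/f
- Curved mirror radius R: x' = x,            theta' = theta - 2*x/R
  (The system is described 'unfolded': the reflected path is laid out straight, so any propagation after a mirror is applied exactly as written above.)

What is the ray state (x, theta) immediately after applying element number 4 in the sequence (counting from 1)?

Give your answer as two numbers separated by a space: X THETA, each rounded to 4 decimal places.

Answer: -6.4655 0.3229

Derivation:
Initial: x=3.0000 theta=-0.4000
After 1 (propagate distance d=18): x=-4.2000 theta=-0.4000
After 2 (thin lens f=55): x=-4.2000 theta=-89/275 (≈-0.3236)
After 3 (propagate distance d=7): x=-1778/275 (≈-6.4655) theta=-89/275 (≈-0.3236)
After 4 (thin lens f=10): x=-1778/275 (≈-6.4655) theta=444/1375 (≈0.3229)
Rounded to 4 decimal places: x = -6.4655, theta = 0.3229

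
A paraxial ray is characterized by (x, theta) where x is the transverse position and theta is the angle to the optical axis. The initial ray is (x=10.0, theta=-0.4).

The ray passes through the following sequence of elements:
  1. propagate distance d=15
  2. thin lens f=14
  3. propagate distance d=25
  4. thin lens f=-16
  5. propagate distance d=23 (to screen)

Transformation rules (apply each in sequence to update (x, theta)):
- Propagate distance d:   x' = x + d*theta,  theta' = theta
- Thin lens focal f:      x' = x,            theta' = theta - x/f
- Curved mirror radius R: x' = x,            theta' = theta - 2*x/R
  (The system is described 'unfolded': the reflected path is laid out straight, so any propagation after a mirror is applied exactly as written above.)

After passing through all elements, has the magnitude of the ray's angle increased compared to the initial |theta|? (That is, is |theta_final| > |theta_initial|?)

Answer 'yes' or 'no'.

Initial: x=10.0000 theta=-0.4000
After 1 (propagate distance d=15): x=4.0000 theta=-0.4000
After 2 (thin lens f=14): x=4.0000 theta=-24/35 (≈-0.6857)
After 3 (propagate distance d=25): x=-92/7 (≈-13.1429) theta=-24/35 (≈-0.6857)
After 4 (thin lens f=-16): x=-92/7 (≈-13.1429) theta=-211/140 (≈-1.5071)
After 5 (propagate distance d=23 (to screen)): x=-6693/140 (≈-47.8071) theta=-211/140 (≈-1.5071)
|theta_initial|=0.4000 |theta_final|=211/140 (≈1.5071) -> increased

Answer: yes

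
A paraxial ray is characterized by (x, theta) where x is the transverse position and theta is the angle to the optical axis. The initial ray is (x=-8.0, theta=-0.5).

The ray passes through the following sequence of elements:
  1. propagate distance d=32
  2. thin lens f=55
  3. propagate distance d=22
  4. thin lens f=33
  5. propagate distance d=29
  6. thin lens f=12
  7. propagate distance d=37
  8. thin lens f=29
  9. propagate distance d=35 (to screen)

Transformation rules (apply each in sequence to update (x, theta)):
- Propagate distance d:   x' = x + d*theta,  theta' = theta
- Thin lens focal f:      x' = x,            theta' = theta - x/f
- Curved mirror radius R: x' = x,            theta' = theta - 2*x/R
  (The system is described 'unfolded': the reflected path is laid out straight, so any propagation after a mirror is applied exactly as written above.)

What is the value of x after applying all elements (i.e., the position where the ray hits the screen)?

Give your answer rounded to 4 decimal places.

Initial: x=-8.0000 theta=-0.5000
After 1 (propagate distance d=32): x=-24.0000 theta=-0.5000
After 2 (thin lens f=55): x=-24.0000 theta=-7/110 (≈-0.0636)
After 3 (propagate distance d=22): x=-25.4000 theta=-7/110 (≈-0.0636)
After 4 (thin lens f=33): x=-25.4000 theta=233/330 (≈0.7061)
After 5 (propagate distance d=29): x=-325/66 (≈-4.9242) theta=233/330 (≈0.7061)
After 6 (thin lens f=12): x=-325/66 (≈-4.9242) theta=4421/3960 (≈1.1164)
After 7 (propagate distance d=37): x=144077/3960 (≈36.3831) theta=4421/3960 (≈1.1164)
After 8 (thin lens f=29): x=144077/3960 (≈36.3831) theta=-3967/28710 (≈-0.1382)
After 9 (propagate distance d=35 (to screen)): x=3622853/114840 (≈31.5470) theta=-3967/28710 (≈-0.1382)
Rounded to 4 decimal places: x = 31.5470

Answer: 31.5470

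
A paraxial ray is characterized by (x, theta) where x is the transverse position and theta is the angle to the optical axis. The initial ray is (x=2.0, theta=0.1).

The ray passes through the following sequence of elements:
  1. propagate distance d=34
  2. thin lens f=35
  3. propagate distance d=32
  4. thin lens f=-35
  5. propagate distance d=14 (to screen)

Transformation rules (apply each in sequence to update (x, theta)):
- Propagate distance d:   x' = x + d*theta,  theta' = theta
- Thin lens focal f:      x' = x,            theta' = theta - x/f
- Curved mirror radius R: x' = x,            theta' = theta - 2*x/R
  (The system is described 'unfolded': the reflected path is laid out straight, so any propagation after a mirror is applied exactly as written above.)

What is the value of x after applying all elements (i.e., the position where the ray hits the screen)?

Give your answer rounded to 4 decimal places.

Initial: x=2.0000 theta=0.1000
After 1 (propagate distance d=34): x=5.4000 theta=0.1000
After 2 (thin lens f=35): x=5.4000 theta=-19/350 (≈-0.0543)
After 3 (propagate distance d=32): x=641/175 (≈3.6629) theta=-19/350 (≈-0.0543)
After 4 (thin lens f=-35): x=641/175 (≈3.6629) theta=617/12250 (≈0.0504)
After 5 (propagate distance d=14 (to screen)): x=4.3680 theta=617/12250 (≈0.0504)
Rounded to 4 decimal places: x = 4.3680

Answer: 4.3680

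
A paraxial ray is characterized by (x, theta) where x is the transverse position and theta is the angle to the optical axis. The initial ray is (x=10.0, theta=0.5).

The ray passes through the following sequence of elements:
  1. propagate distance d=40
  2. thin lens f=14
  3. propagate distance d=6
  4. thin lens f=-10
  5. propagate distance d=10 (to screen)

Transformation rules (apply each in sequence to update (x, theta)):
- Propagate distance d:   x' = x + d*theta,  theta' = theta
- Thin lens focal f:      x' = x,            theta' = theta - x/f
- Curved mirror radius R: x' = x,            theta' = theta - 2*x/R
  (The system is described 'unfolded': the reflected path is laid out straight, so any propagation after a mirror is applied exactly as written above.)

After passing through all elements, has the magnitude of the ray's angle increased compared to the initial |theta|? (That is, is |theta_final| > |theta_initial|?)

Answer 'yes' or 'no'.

Answer: no

Derivation:
Initial: x=10.0000 theta=0.5000
After 1 (propagate distance d=40): x=30.0000 theta=0.5000
After 2 (thin lens f=14): x=30.0000 theta=-23/14 (≈-1.6429)
After 3 (propagate distance d=6): x=141/7 (≈20.1429) theta=-23/14 (≈-1.6429)
After 4 (thin lens f=-10): x=141/7 (≈20.1429) theta=13/35 (≈0.3714)
After 5 (propagate distance d=10 (to screen)): x=167/7 (≈23.8571) theta=13/35 (≈0.3714)
|theta_initial|=0.5000 |theta_final|=13/35 (≈0.3714) -> not increased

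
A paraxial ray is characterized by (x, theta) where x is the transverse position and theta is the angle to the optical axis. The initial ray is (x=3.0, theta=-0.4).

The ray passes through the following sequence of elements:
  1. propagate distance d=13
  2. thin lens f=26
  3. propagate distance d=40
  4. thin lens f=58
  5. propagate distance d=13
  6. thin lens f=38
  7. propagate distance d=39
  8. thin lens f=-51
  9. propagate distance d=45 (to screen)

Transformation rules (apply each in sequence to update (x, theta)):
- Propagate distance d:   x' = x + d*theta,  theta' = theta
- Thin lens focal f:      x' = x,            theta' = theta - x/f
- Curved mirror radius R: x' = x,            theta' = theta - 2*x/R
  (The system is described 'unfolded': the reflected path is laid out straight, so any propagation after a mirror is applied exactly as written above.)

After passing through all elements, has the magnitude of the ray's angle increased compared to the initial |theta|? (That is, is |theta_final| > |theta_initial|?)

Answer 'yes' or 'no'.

Initial: x=3.0000 theta=-0.4000
After 1 (propagate distance d=13): x=-2.2000 theta=-0.4000
After 2 (thin lens f=26): x=-2.2000 theta=-41/130 (≈-0.3154)
After 3 (propagate distance d=40): x=-963/65 (≈-14.8154) theta=-41/130 (≈-0.3154)
After 4 (thin lens f=58): x=-963/65 (≈-14.8154) theta=-113/1885 (≈-0.0599)
After 5 (propagate distance d=13): x=-29396/1885 (≈-15.5947) theta=-113/1885 (≈-0.0599)
After 6 (thin lens f=38): x=-29396/1885 (≈-15.5947) theta=12551/35815 (≈0.3504)
After 7 (propagate distance d=39): x=-13807/7163 (≈-1.9275) theta=12551/35815 (≈0.3504)
After 8 (thin lens f=-51): x=-13807/7163 (≈-1.9275) theta=571066/1826565 (≈0.3126)
After 9 (propagate distance d=45 (to screen)): x=1478479/121771 (≈12.1415) theta=571066/1826565 (≈0.3126)
|theta_initial|=0.4000 |theta_final|=571066/1826565 (≈0.3126) -> not increased

Answer: no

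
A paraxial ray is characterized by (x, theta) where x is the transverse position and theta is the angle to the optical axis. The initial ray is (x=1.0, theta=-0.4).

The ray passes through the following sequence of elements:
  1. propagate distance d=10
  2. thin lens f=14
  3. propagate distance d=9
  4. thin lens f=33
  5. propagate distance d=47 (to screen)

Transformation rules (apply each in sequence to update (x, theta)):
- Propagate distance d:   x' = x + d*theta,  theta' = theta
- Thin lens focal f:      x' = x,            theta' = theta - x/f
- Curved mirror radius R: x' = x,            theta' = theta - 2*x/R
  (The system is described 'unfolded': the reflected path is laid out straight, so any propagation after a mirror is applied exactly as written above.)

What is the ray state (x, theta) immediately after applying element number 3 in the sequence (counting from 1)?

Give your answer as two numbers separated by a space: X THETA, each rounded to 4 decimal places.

Answer: -4.6714 -0.1857

Derivation:
Initial: x=1.0000 theta=-0.4000
After 1 (propagate distance d=10): x=-3.0000 theta=-0.4000
After 2 (thin lens f=14): x=-3.0000 theta=-13/70 (≈-0.1857)
After 3 (propagate distance d=9): x=-327/70 (≈-4.6714) theta=-13/70 (≈-0.1857)
Rounded to 4 decimal places: x = -4.6714, theta = -0.1857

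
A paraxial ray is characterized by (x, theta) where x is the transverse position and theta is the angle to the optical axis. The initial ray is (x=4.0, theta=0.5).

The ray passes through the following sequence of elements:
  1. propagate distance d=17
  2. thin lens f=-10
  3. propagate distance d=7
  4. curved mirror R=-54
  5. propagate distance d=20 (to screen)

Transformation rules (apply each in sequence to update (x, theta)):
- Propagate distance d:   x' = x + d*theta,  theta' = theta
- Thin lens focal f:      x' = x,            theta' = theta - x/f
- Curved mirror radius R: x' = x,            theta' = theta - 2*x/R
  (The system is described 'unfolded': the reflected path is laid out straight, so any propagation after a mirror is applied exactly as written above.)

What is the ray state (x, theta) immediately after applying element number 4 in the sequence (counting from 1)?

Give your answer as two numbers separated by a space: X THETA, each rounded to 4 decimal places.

Answer: 24.7500 2.6667

Derivation:
Initial: x=4.0000 theta=0.5000
After 1 (propagate distance d=17): x=12.5000 theta=0.5000
After 2 (thin lens f=-10): x=12.5000 theta=1.7500
After 3 (propagate distance d=7): x=24.7500 theta=1.7500
After 4 (curved mirror R=-54): x=24.7500 theta=8/3 (≈2.6667)
Rounded to 4 decimal places: x = 24.7500, theta = 2.6667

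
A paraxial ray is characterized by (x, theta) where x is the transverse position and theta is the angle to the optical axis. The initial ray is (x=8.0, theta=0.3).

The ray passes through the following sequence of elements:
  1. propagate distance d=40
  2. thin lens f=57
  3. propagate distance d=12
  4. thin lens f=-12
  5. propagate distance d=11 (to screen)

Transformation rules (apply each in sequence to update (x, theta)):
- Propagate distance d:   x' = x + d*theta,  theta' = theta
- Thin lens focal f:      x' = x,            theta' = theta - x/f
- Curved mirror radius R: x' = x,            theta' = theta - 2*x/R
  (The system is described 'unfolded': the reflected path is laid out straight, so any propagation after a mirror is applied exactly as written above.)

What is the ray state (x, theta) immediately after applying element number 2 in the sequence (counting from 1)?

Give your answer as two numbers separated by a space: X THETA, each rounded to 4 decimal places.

Answer: 20.0000 -0.0509

Derivation:
Initial: x=8.0000 theta=0.3000
After 1 (propagate distance d=40): x=20.0000 theta=0.3000
After 2 (thin lens f=57): x=20.0000 theta=-29/570 (≈-0.0509)
Rounded to 4 decimal places: x = 20.0000, theta = -0.0509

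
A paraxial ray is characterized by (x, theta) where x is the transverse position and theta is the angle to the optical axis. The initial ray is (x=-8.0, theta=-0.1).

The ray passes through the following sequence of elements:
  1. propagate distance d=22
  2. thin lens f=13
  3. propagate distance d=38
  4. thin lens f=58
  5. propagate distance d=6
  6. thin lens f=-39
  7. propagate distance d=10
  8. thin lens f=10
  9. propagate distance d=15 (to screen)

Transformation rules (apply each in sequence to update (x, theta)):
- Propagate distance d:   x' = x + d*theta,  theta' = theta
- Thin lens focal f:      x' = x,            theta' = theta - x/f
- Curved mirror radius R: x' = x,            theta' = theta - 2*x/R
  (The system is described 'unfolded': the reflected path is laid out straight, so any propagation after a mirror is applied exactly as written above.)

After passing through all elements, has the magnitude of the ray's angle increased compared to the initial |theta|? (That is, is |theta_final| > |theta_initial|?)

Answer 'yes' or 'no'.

Answer: yes

Derivation:
Initial: x=-8.0000 theta=-0.1000
After 1 (propagate distance d=22): x=-10.2000 theta=-0.1000
After 2 (thin lens f=13): x=-10.2000 theta=89/130 (≈0.6846)
After 3 (propagate distance d=38): x=1028/65 (≈15.8154) theta=89/130 (≈0.6846)
After 4 (thin lens f=58): x=1028/65 (≈15.8154) theta=1553/3770 (≈0.4119)
After 5 (propagate distance d=6): x=34471/1885 (≈18.2870) theta=1553/3770 (≈0.4119)
After 6 (thin lens f=-39): x=34471/1885 (≈18.2870) theta=129509/147030 (≈0.8808)
After 7 (propagate distance d=10): x=1991914/73515 (≈27.0953) theta=129509/147030 (≈0.8808)
After 8 (thin lens f=10): x=1991914/73515 (≈27.0953) theta=-34471/18850 (≈-1.8287)
After 9 (propagate distance d=15 (to screen)): x=-49279/147030 (≈-0.3352) theta=-34471/18850 (≈-1.8287)
|theta_initial|=0.1000 |theta_final|=34471/18850 (≈1.8287) -> increased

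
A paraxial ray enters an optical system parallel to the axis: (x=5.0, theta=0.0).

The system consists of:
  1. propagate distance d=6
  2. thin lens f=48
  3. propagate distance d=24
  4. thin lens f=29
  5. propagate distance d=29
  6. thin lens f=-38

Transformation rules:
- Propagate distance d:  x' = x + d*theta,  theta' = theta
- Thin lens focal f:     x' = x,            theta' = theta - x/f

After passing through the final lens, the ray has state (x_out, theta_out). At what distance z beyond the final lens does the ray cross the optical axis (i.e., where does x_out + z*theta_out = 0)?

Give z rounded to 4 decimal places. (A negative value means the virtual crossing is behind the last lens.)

Initial: x=5.0000 theta=0.0000
After 1 (propagate distance d=6): x=5.0000 theta=0.0000
After 2 (thin lens f=48): x=5.0000 theta=-5/48 (≈-0.1042)
After 3 (propagate distance d=24): x=2.5000 theta=-5/48 (≈-0.1042)
After 4 (thin lens f=29): x=2.5000 theta=-265/1392 (≈-0.1904)
After 5 (propagate distance d=29): x=-145/48 (≈-3.0208) theta=-265/1392 (≈-0.1904)
After 6 (thin lens f=-38): x=-145/48 (≈-3.0208) theta=-14275/52896 (≈-0.2699)
z_focus = -x_out/theta_out = -(-145/48)/(-14275/52896) = -31958/2855 ≈ -11.1937
Rounded to 4 decimal places: z = -11.1937

Answer: -11.1937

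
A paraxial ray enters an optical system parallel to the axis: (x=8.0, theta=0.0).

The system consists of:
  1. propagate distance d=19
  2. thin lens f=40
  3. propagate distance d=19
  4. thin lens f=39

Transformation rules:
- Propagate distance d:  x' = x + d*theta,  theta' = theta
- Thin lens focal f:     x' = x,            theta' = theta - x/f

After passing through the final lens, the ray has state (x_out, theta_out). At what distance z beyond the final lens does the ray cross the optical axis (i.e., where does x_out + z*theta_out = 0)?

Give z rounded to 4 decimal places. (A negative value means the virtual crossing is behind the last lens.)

Initial: x=8.0000 theta=0.0000
After 1 (propagate distance d=19): x=8.0000 theta=0.0000
After 2 (thin lens f=40): x=8.0000 theta=-0.2000
After 3 (propagate distance d=19): x=4.2000 theta=-0.2000
After 4 (thin lens f=39): x=4.2000 theta=-4/13 (≈-0.3077)
z_focus = -x_out/theta_out = -(4.2000)/(-4/13) = 13.6500
Rounded to 4 decimal places: z = 13.6500

Answer: 13.6500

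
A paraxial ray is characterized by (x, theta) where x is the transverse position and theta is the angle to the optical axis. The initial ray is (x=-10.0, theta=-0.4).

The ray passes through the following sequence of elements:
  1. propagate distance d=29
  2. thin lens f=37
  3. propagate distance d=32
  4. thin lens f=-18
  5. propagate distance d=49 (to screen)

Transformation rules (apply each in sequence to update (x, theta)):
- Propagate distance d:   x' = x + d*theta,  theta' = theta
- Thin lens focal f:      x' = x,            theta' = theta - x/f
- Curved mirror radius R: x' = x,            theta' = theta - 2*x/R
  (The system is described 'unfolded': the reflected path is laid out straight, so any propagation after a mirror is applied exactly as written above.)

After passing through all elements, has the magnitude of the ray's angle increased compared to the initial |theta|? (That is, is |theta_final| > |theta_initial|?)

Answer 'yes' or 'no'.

Answer: yes

Derivation:
Initial: x=-10.0000 theta=-0.4000
After 1 (propagate distance d=29): x=-21.6000 theta=-0.4000
After 2 (thin lens f=37): x=-21.6000 theta=34/185 (≈0.1838)
After 3 (propagate distance d=32): x=-2908/185 (≈-15.7189) theta=34/185 (≈0.1838)
After 4 (thin lens f=-18): x=-2908/185 (≈-15.7189) theta=-1148/1665 (≈-0.6895)
After 5 (propagate distance d=49 (to screen)): x=-82424/1665 (≈-49.5039) theta=-1148/1665 (≈-0.6895)
|theta_initial|=0.4000 |theta_final|=1148/1665 (≈0.6895) -> increased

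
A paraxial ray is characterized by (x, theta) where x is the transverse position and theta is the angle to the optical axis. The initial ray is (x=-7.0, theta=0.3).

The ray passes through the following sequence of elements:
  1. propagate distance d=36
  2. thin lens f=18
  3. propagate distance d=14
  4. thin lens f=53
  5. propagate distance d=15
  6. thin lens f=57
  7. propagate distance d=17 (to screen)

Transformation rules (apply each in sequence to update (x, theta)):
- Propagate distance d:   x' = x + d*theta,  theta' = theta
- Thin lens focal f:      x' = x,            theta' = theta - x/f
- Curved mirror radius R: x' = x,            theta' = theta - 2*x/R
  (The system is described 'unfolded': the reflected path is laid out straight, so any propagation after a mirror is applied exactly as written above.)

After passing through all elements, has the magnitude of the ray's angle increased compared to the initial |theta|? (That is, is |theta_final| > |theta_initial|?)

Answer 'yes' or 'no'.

Initial: x=-7.0000 theta=0.3000
After 1 (propagate distance d=36): x=3.8000 theta=0.3000
After 2 (thin lens f=18): x=3.8000 theta=4/45 (≈0.0889)
After 3 (propagate distance d=14): x=227/45 (≈5.0444) theta=4/45 (≈0.0889)
After 4 (thin lens f=53): x=227/45 (≈5.0444) theta=-1/159 (≈-0.0063)
After 5 (propagate distance d=15): x=11806/2385 (≈4.9501) theta=-1/159 (≈-0.0063)
After 6 (thin lens f=57): x=11806/2385 (≈4.9501) theta=-12661/135945 (≈-0.0931)
After 7 (propagate distance d=17 (to screen)): x=91541/27189 (≈3.3668) theta=-12661/135945 (≈-0.0931)
|theta_initial|=0.3000 |theta_final|=12661/135945 (≈0.0931) -> not increased

Answer: no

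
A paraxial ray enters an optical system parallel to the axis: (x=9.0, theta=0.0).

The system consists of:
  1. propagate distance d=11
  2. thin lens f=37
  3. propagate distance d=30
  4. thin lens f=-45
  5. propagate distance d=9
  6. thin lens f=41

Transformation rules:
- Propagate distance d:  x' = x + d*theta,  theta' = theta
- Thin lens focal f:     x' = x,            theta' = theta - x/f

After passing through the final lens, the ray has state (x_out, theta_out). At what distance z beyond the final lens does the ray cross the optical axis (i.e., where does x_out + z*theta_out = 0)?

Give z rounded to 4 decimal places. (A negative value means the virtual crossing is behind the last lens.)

Answer: -0.7231

Derivation:
Initial: x=9.0000 theta=0.0000
After 1 (propagate distance d=11): x=9.0000 theta=0.0000
After 2 (thin lens f=37): x=9.0000 theta=-9/37 (≈-0.2432)
After 3 (propagate distance d=30): x=63/37 (≈1.7027) theta=-9/37 (≈-0.2432)
After 4 (thin lens f=-45): x=63/37 (≈1.7027) theta=-38/185 (≈-0.2054)
After 5 (propagate distance d=9): x=-27/185 (≈-0.1459) theta=-38/185 (≈-0.2054)
After 6 (thin lens f=41): x=-27/185 (≈-0.1459) theta=-1531/7585 (≈-0.2018)
z_focus = -x_out/theta_out = -(-27/185)/(-1531/7585) = -1107/1531 ≈ -0.7231
Rounded to 4 decimal places: z = -0.7231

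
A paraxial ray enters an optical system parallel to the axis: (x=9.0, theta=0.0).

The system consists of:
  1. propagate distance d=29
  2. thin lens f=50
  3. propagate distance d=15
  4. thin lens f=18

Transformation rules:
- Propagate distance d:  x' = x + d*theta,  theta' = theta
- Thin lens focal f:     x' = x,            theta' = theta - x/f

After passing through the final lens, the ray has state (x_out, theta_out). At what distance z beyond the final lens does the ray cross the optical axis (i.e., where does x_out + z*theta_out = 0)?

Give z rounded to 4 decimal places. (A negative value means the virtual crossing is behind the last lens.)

Answer: 11.8868

Derivation:
Initial: x=9.0000 theta=0.0000
After 1 (propagate distance d=29): x=9.0000 theta=0.0000
After 2 (thin lens f=50): x=9.0000 theta=-0.1800
After 3 (propagate distance d=15): x=6.3000 theta=-0.1800
After 4 (thin lens f=18): x=6.3000 theta=-0.5300
z_focus = -x_out/theta_out = -(6.3000)/(-0.5300) = 630/53 ≈ 11.8868
Rounded to 4 decimal places: z = 11.8868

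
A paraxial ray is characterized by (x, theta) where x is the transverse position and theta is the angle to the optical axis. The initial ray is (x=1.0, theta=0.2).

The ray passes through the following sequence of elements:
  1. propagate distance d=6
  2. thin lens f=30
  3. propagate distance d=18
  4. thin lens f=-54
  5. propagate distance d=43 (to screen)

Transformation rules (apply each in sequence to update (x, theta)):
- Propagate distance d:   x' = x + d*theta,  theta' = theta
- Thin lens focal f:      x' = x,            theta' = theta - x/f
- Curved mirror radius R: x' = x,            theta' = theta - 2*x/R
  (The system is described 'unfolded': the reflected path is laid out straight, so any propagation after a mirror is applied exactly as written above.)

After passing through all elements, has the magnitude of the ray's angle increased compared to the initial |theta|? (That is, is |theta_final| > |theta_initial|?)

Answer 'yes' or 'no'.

Initial: x=1.0000 theta=0.2000
After 1 (propagate distance d=6): x=2.2000 theta=0.2000
After 2 (thin lens f=30): x=2.2000 theta=19/150 (≈0.1267)
After 3 (propagate distance d=18): x=4.4800 theta=19/150 (≈0.1267)
After 4 (thin lens f=-54): x=4.4800 theta=283/1350 (≈0.2096)
After 5 (propagate distance d=43 (to screen)): x=18217/1350 (≈13.4941) theta=283/1350 (≈0.2096)
|theta_initial|=0.2000 |theta_final|=283/1350 (≈0.2096) -> increased

Answer: yes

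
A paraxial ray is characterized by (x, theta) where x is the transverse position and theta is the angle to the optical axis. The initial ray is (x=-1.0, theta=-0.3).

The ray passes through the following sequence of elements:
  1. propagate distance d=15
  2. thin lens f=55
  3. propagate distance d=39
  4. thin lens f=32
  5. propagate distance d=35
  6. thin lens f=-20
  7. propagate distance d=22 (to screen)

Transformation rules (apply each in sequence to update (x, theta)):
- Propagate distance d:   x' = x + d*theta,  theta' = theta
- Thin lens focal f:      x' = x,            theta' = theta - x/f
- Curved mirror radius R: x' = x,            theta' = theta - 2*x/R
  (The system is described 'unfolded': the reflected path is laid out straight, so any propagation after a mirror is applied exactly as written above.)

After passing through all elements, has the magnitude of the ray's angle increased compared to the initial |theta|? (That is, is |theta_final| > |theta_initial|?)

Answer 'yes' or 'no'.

Initial: x=-1.0000 theta=-0.3000
After 1 (propagate distance d=15): x=-5.5000 theta=-0.3000
After 2 (thin lens f=55): x=-5.5000 theta=-0.2000
After 3 (propagate distance d=39): x=-13.3000 theta=-0.2000
After 4 (thin lens f=32): x=-13.3000 theta=69/320 (≈0.2156)
After 5 (propagate distance d=35): x=-1841/320 (≈-5.7531) theta=69/320 (≈0.2156)
After 6 (thin lens f=-20): x=-1841/320 (≈-5.7531) theta=-461/6400 (≈-0.0720)
After 7 (propagate distance d=22 (to screen)): x=-23481/3200 (≈-7.3378) theta=-461/6400 (≈-0.0720)
|theta_initial|=0.3000 |theta_final|=461/6400 (≈0.0720) -> not increased

Answer: no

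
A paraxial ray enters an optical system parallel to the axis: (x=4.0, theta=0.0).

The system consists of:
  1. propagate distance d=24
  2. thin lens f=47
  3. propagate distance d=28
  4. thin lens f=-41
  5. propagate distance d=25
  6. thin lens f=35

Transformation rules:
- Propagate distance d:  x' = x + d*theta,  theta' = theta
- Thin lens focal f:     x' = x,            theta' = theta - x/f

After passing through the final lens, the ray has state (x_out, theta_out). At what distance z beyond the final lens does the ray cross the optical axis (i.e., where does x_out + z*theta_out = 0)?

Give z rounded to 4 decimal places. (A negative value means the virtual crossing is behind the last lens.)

Answer: 8.0230

Derivation:
Initial: x=4.0000 theta=0.0000
After 1 (propagate distance d=24): x=4.0000 theta=0.0000
After 2 (thin lens f=47): x=4.0000 theta=-4/47 (≈-0.0851)
After 3 (propagate distance d=28): x=76/47 (≈1.6170) theta=-4/47 (≈-0.0851)
After 4 (thin lens f=-41): x=76/47 (≈1.6170) theta=-88/1927 (≈-0.0457)
After 5 (propagate distance d=25): x=916/1927 (≈0.4754) theta=-88/1927 (≈-0.0457)
After 6 (thin lens f=35): x=916/1927 (≈0.4754) theta=-3996/67445 (≈-0.0592)
z_focus = -x_out/theta_out = -(916/1927)/(-3996/67445) = 8015/999 ≈ 8.0230
Rounded to 4 decimal places: z = 8.0230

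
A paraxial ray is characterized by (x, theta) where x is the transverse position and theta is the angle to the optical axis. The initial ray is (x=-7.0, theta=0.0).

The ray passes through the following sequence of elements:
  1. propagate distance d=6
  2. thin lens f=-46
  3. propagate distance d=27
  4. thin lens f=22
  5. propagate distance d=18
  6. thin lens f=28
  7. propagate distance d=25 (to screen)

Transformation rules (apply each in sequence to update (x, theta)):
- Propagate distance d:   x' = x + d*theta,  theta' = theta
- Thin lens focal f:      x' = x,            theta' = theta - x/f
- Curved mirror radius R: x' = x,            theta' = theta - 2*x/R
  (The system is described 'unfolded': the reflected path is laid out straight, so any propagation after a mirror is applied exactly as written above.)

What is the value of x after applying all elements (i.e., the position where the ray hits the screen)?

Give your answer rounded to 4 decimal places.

Initial: x=-7.0000 theta=0.0000
After 1 (propagate distance d=6): x=-7.0000 theta=0.0000
After 2 (thin lens f=-46): x=-7.0000 theta=-7/46 (≈-0.1522)
After 3 (propagate distance d=27): x=-511/46 (≈-11.1087) theta=-7/46 (≈-0.1522)
After 4 (thin lens f=22): x=-511/46 (≈-11.1087) theta=357/1012 (≈0.3528)
After 5 (propagate distance d=18): x=-1204/253 (≈-4.7589) theta=357/1012 (≈0.3528)
After 6 (thin lens f=28): x=-1204/253 (≈-4.7589) theta=23/44 (≈0.5227)
After 7 (propagate distance d=25 (to screen)): x=8409/1012 (≈8.3093) theta=23/44 (≈0.5227)
Rounded to 4 decimal places: x = 8.3093

Answer: 8.3093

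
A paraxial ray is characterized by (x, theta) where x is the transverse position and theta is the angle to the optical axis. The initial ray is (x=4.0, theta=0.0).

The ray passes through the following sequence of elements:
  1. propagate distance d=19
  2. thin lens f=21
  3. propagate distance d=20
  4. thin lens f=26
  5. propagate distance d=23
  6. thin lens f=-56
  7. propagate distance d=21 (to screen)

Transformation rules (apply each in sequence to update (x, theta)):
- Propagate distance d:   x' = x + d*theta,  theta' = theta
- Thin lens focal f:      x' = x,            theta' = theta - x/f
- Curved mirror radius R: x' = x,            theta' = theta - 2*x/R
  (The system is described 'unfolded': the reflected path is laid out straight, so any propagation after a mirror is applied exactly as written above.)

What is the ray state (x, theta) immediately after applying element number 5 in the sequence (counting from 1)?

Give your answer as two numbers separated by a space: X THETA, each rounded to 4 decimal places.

Initial: x=4.0000 theta=0.0000
After 1 (propagate distance d=19): x=4.0000 theta=0.0000
After 2 (thin lens f=21): x=4.0000 theta=-4/21 (≈-0.1905)
After 3 (propagate distance d=20): x=4/21 (≈0.1905) theta=-4/21 (≈-0.1905)
After 4 (thin lens f=26): x=4/21 (≈0.1905) theta=-18/91 (≈-0.1978)
After 5 (propagate distance d=23): x=-170/39 (≈-4.3590) theta=-18/91 (≈-0.1978)
Rounded to 4 decimal places: x = -4.3590, theta = -0.1978

Answer: -4.3590 -0.1978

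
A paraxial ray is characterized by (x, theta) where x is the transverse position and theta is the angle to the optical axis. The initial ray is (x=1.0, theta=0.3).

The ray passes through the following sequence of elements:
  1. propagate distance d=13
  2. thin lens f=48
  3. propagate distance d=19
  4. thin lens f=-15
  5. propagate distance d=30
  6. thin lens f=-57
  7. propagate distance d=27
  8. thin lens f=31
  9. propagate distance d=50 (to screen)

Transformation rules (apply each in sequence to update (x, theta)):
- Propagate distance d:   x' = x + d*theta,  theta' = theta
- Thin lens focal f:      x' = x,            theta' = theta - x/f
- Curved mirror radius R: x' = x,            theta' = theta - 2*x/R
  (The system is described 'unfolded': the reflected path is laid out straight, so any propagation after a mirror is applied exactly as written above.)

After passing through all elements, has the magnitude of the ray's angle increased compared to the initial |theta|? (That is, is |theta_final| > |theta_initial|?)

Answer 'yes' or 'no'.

Initial: x=1.0000 theta=0.3000
After 1 (propagate distance d=13): x=4.9000 theta=0.3000
After 2 (thin lens f=48): x=4.9000 theta=19/96 (≈0.1979)
After 3 (propagate distance d=19): x=4157/480 (≈8.6604) theta=19/96 (≈0.1979)
After 4 (thin lens f=-15): x=4157/480 (≈8.6604) theta=2791/3600 (≈0.7753)
After 5 (propagate distance d=30): x=5107/160 (≈31.9188) theta=2791/3600 (≈0.7753)
After 6 (thin lens f=-57): x=5107/160 (≈31.9188) theta=182663/136800 (≈1.3353)
After 7 (propagate distance d=27): x=516577/7600 (≈67.9707) theta=182663/136800 (≈1.3353)
After 8 (thin lens f=31): x=516577/7600 (≈67.9707) theta=-3635833/4240800 (≈-0.8573)
After 9 (propagate distance d=50 (to screen)): x=26614579/1060200 (≈25.1034) theta=-3635833/4240800 (≈-0.8573)
|theta_initial|=0.3000 |theta_final|=3635833/4240800 (≈0.8573) -> increased

Answer: yes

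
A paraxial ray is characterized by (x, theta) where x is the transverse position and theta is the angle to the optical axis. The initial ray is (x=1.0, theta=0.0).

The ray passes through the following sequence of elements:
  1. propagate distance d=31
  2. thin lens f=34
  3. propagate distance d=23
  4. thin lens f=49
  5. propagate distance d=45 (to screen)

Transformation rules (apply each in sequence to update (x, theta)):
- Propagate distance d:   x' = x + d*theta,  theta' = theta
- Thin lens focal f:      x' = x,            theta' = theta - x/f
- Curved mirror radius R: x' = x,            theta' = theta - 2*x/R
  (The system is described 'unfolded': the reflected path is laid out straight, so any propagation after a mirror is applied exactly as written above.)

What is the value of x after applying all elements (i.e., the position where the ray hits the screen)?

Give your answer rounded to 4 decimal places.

Initial: x=1.0000 theta=0.0000
After 1 (propagate distance d=31): x=1.0000 theta=0.0000
After 2 (thin lens f=34): x=1.0000 theta=-1/34 (≈-0.0294)
After 3 (propagate distance d=23): x=11/34 (≈0.3235) theta=-1/34 (≈-0.0294)
After 4 (thin lens f=49): x=11/34 (≈0.3235) theta=-30/833 (≈-0.0360)
After 5 (propagate distance d=45 (to screen)): x=-2161/1666 (≈-1.2971) theta=-30/833 (≈-0.0360)
Rounded to 4 decimal places: x = -1.2971

Answer: -1.2971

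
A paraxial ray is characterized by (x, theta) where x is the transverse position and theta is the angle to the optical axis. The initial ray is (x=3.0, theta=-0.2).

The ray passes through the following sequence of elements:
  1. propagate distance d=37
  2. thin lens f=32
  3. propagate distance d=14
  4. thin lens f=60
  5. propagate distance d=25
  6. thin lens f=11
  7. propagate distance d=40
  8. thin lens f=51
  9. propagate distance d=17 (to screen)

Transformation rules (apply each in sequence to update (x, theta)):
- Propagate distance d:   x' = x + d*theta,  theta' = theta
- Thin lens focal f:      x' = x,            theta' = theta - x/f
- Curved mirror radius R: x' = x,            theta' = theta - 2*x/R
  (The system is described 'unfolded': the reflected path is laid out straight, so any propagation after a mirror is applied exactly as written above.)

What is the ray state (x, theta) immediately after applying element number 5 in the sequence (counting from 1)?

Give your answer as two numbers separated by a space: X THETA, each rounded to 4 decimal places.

Answer: -4.6396 0.0254

Derivation:
Initial: x=3.0000 theta=-0.2000
After 1 (propagate distance d=37): x=-4.4000 theta=-0.2000
After 2 (thin lens f=32): x=-4.4000 theta=-0.0625
After 3 (propagate distance d=14): x=-5.2750 theta=-0.0625
After 4 (thin lens f=60): x=-5.2750 theta=61/2400 (≈0.0254)
After 5 (propagate distance d=25): x=-2227/480 (≈-4.6396) theta=61/2400 (≈0.0254)
Rounded to 4 decimal places: x = -4.6396, theta = 0.0254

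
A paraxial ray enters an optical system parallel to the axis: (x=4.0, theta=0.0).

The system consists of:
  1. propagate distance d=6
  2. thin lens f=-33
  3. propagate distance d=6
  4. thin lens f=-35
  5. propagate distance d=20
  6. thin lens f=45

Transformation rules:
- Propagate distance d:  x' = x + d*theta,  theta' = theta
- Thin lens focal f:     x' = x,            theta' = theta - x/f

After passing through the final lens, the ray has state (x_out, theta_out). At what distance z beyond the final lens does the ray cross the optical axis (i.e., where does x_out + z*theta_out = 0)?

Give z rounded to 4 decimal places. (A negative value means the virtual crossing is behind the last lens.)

Initial: x=4.0000 theta=0.0000
After 1 (propagate distance d=6): x=4.0000 theta=0.0000
After 2 (thin lens f=-33): x=4.0000 theta=4/33 (≈0.1212)
After 3 (propagate distance d=6): x=52/11 (≈4.7273) theta=4/33 (≈0.1212)
After 4 (thin lens f=-35): x=52/11 (≈4.7273) theta=296/1155 (≈0.2563)
After 5 (propagate distance d=20): x=2276/231 (≈9.8528) theta=296/1155 (≈0.2563)
After 6 (thin lens f=45): x=2276/231 (≈9.8528) theta=388/10395 (≈0.0373)
z_focus = -x_out/theta_out = -(2276/231)/(388/10395) = -25605/97 ≈ -263.9691
Rounded to 4 decimal places: z = -263.9691

Answer: -263.9691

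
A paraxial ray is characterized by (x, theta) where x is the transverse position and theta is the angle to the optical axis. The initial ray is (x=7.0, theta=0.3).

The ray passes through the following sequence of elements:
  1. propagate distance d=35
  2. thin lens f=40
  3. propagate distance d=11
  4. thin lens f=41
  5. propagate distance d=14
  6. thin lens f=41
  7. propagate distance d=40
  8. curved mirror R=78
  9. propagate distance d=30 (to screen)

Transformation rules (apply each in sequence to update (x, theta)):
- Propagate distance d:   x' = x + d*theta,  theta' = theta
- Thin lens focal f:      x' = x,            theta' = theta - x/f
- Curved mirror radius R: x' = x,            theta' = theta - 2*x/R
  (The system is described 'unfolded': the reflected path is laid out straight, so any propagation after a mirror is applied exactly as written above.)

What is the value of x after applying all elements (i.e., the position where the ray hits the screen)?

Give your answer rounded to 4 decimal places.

Answer: -26.9386

Derivation:
Initial: x=7.0000 theta=0.3000
After 1 (propagate distance d=35): x=17.5000 theta=0.3000
After 2 (thin lens f=40): x=17.5000 theta=-0.1375
After 3 (propagate distance d=11): x=15.9875 theta=-0.1375
After 4 (thin lens f=41): x=15.9875 theta=-173/328 (≈-0.5274)
After 5 (propagate distance d=14): x=28219/3280 (≈8.6034) theta=-173/328 (≈-0.5274)
After 6 (thin lens f=41): x=28219/3280 (≈8.6034) theta=-99149/134480 (≈-0.7373)
After 7 (propagate distance d=40): x=-2808981/134480 (≈-20.8877) theta=-99149/134480 (≈-0.7373)
After 8 (curved mirror R=78): x=-2808981/134480 (≈-20.8877) theta=-35261/174824 (≈-0.2017)
After 9 (propagate distance d=30 (to screen)): x=-47095053/1748240 (≈-26.9386) theta=-35261/174824 (≈-0.2017)
Rounded to 4 decimal places: x = -26.9386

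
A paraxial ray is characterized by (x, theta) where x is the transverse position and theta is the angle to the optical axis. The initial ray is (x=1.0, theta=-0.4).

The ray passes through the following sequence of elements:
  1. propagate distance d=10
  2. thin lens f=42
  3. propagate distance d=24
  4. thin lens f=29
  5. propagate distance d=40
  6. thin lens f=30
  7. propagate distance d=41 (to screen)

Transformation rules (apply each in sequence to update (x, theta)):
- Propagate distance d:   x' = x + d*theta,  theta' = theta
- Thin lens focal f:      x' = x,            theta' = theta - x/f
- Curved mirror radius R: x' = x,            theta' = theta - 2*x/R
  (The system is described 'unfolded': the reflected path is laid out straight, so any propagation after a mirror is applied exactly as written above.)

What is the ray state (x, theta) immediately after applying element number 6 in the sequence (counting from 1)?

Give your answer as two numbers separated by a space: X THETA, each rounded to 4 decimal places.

Answer: -9.0138 0.3473

Derivation:
Initial: x=1.0000 theta=-0.4000
After 1 (propagate distance d=10): x=-3.0000 theta=-0.4000
After 2 (thin lens f=42): x=-3.0000 theta=-23/70 (≈-0.3286)
After 3 (propagate distance d=24): x=-381/35 (≈-10.8857) theta=-23/70 (≈-0.3286)
After 4 (thin lens f=29): x=-381/35 (≈-10.8857) theta=19/406 (≈0.0468)
After 5 (propagate distance d=40): x=-1307/145 (≈-9.0138) theta=19/406 (≈0.0468)
After 6 (thin lens f=30): x=-1307/145 (≈-9.0138) theta=5287/15225 (≈0.3473)
Rounded to 4 decimal places: x = -9.0138, theta = 0.3473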